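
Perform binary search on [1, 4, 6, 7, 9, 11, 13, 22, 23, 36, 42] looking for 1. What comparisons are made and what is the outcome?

Binary search for 1 in [1, 4, 6, 7, 9, 11, 13, 22, 23, 36, 42]:

lo=0, hi=10, mid=5, arr[mid]=11 -> 11 > 1, search left half
lo=0, hi=4, mid=2, arr[mid]=6 -> 6 > 1, search left half
lo=0, hi=1, mid=0, arr[mid]=1 -> Found target at index 0!

Binary search finds 1 at index 0 after 3 comparisons. The search repeatedly halves the search space by comparing with the middle element.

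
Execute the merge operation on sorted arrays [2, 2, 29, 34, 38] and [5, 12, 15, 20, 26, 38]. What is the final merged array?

Merging process:

Compare 2 vs 5: take 2 from left. Merged: [2]
Compare 2 vs 5: take 2 from left. Merged: [2, 2]
Compare 29 vs 5: take 5 from right. Merged: [2, 2, 5]
Compare 29 vs 12: take 12 from right. Merged: [2, 2, 5, 12]
Compare 29 vs 15: take 15 from right. Merged: [2, 2, 5, 12, 15]
Compare 29 vs 20: take 20 from right. Merged: [2, 2, 5, 12, 15, 20]
Compare 29 vs 26: take 26 from right. Merged: [2, 2, 5, 12, 15, 20, 26]
Compare 29 vs 38: take 29 from left. Merged: [2, 2, 5, 12, 15, 20, 26, 29]
Compare 34 vs 38: take 34 from left. Merged: [2, 2, 5, 12, 15, 20, 26, 29, 34]
Compare 38 vs 38: take 38 from left. Merged: [2, 2, 5, 12, 15, 20, 26, 29, 34, 38]
Append remaining from right: [38]. Merged: [2, 2, 5, 12, 15, 20, 26, 29, 34, 38, 38]

Final merged array: [2, 2, 5, 12, 15, 20, 26, 29, 34, 38, 38]
Total comparisons: 10

The merged array is [2, 2, 5, 12, 15, 20, 26, 29, 34, 38, 38], requiring 10 comparisons. The merge step runs in O(n) time where n is the total number of elements.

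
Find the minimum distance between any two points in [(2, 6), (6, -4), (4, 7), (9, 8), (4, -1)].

Computing all pairwise distances among 5 points:

d((2, 6), (6, -4)) = 10.7703
d((2, 6), (4, 7)) = 2.2361 <-- minimum
d((2, 6), (9, 8)) = 7.2801
d((2, 6), (4, -1)) = 7.2801
d((6, -4), (4, 7)) = 11.1803
d((6, -4), (9, 8)) = 12.3693
d((6, -4), (4, -1)) = 3.6056
d((4, 7), (9, 8)) = 5.099
d((4, 7), (4, -1)) = 8.0
d((9, 8), (4, -1)) = 10.2956

Closest pair: (2, 6) and (4, 7) with distance 2.2361

The closest pair is (2, 6) and (4, 7) with Euclidean distance 2.2361. For 5 points, brute-force pairwise comparison is shown above. For large n, the divide-and-conquer algorithm (sort by x, recurse on halves, check the dividing strip) achieves O(n log n).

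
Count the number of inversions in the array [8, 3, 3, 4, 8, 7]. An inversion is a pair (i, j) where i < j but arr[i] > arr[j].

Finding inversions in [8, 3, 3, 4, 8, 7]:

(0, 1): arr[0]=8 > arr[1]=3
(0, 2): arr[0]=8 > arr[2]=3
(0, 3): arr[0]=8 > arr[3]=4
(0, 5): arr[0]=8 > arr[5]=7
(4, 5): arr[4]=8 > arr[5]=7

Total inversions: 5

The array has 5 inversion(s): (0,1), (0,2), (0,3), (0,5), (4,5). Each pair (i,j) satisfies i < j and arr[i] > arr[j].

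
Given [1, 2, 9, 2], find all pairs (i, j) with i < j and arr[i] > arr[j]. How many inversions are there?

Finding inversions in [1, 2, 9, 2]:

(2, 3): arr[2]=9 > arr[3]=2

Total inversions: 1

The array has 1 inversion(s): (2,3). Each pair (i,j) satisfies i < j and arr[i] > arr[j].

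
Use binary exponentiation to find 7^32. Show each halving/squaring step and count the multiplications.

Computing 7^32 by squaring (build up from 7^1; each line after the first costs one multiplication):

7^1 = 7
7^2 = (7^1)^2 = 7^2 = 49
7^4 = (7^2)^2 = 49^2 = 2401
7^8 = (7^4)^2 = 2401^2 = 5764801
7^16 = (7^8)^2 = 5764801^2 = 33232930569601
7^32 = (7^16)^2 = 33232930569601^2 = 1104427674243920646305299201

Result: 1104427674243920646305299201
Multiplications needed: 5 (5 lines after 7^1)

7^32 = 1104427674243920646305299201. Using exponentiation by squaring, this requires 5 multiplications. The key idea: if the exponent is even, square the half-power; if odd, multiply by the base once.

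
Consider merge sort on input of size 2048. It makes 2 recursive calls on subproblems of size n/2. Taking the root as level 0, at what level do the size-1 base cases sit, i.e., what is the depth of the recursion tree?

For divide and conquer with division factor 2:

Problem sizes at each level:
Level 0: 2048
Level 1: 1024
Level 2: 512
Level 3: 256
Level 4: 128
Level 5: 64
Level 6: 32
Level 7: 16
Level 8: 8
Level 9: 4
Level 10: 2
Level 11: 1

The root is level 0 and the size-1 base case is level 11 (the tree spans levels 0 through 11, i.e. 12 levels counting the root), so the depth is the number of divisions: log_2(2048) = 11

The recursion tree depth is log_2(2048) = 11. At each level, the problem size is divided by 2, so it takes 11 divisions to reduce to a base case of size 1. The algorithm makes 2 recursive calls at each level.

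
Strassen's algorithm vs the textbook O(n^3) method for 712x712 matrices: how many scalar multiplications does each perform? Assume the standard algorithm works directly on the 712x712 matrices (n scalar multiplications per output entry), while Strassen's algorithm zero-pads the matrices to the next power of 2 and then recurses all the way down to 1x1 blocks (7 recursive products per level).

Matrix multiplication for 712x712 matrices:

Strassen's algorithm requires power-of-2 dimensions. Pad 712x712 to 1024x1024 (next power of 2).

Standard algorithm: 712^3 = 360944128 multiplications
Strassen's algorithm: 7^(log2(1024)) = 7^10 = 282475249 multiplications
Savings: 360944128 - 282475249 = 78468879 multiplications

Standard: 360944128 multiplications (712^3). Strassen: 282475249 multiplications (7^10, after padding to 1024x1024). Strassen reduces 8 recursive multiplications to 7 at each level.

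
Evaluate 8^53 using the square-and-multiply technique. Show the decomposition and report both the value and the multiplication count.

Computing 8^53 by squaring (build up from 8^1; each line after the first costs one multiplication):

8^1 = 8
8^2 = (8^1)^2 = 8^2 = 64
8^3 = 8 * 8^2 = 8 * 64 = 512
8^6 = (8^3)^2 = 512^2 = 262144
8^12 = (8^6)^2 = 262144^2 = 68719476736
8^13 = 8 * 8^12 = 8 * 68719476736 = 549755813888
8^26 = (8^13)^2 = 549755813888^2 = 302231454903657293676544
8^52 = (8^26)^2 = 302231454903657293676544^2 = 91343852333181432387730302044767688728495783936
8^53 = 8 * 8^52 = 8 * 91343852333181432387730302044767688728495783936 = 730750818665451459101842416358141509827966271488

Result: 730750818665451459101842416358141509827966271488
Multiplications needed: 8 (8 lines after 8^1)

8^53 = 730750818665451459101842416358141509827966271488. Using exponentiation by squaring, this requires 8 multiplications. The key idea: if the exponent is even, square the half-power; if odd, multiply by the base once.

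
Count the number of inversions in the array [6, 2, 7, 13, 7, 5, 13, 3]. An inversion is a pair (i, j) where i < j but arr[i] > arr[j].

Finding inversions in [6, 2, 7, 13, 7, 5, 13, 3]:

(0, 1): arr[0]=6 > arr[1]=2
(0, 5): arr[0]=6 > arr[5]=5
(0, 7): arr[0]=6 > arr[7]=3
(2, 5): arr[2]=7 > arr[5]=5
(2, 7): arr[2]=7 > arr[7]=3
(3, 4): arr[3]=13 > arr[4]=7
(3, 5): arr[3]=13 > arr[5]=5
(3, 7): arr[3]=13 > arr[7]=3
(4, 5): arr[4]=7 > arr[5]=5
(4, 7): arr[4]=7 > arr[7]=3
(5, 7): arr[5]=5 > arr[7]=3
(6, 7): arr[6]=13 > arr[7]=3

Total inversions: 12

The array has 12 inversion(s): (0,1), (0,5), (0,7), (2,5), (2,7), (3,4), (3,5), (3,7), (4,5), (4,7), (5,7), (6,7). Each pair (i,j) satisfies i < j and arr[i] > arr[j].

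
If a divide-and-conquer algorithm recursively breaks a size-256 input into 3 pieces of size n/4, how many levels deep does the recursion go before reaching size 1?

For divide and conquer with division factor 4:

Problem sizes at each level:
Level 0: 256
Level 1: 64
Level 2: 16
Level 3: 4
Level 4: 1

The root is level 0 and the size-1 base case is level 4 (the tree spans levels 0 through 4, i.e. 5 levels counting the root), so the depth is the number of divisions: log_4(256) = 4

The recursion tree depth is log_4(256) = 4. At each level, the problem size is divided by 4, so it takes 4 divisions to reduce to a base case of size 1. The algorithm makes 3 recursive calls at each level.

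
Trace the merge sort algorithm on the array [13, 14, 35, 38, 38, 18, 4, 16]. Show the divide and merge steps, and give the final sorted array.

Merge sort trace:

Split: [13, 14, 35, 38, 38, 18, 4, 16] -> [13, 14, 35, 38] and [38, 18, 4, 16]
  Split: [13, 14, 35, 38] -> [13, 14] and [35, 38]
    Split: [13, 14] -> [13] and [14]
    Merge: [13] + [14] -> [13, 14]
    Split: [35, 38] -> [35] and [38]
    Merge: [35] + [38] -> [35, 38]
  Merge: [13, 14] + [35, 38] -> [13, 14, 35, 38]
  Split: [38, 18, 4, 16] -> [38, 18] and [4, 16]
    Split: [38, 18] -> [38] and [18]
    Merge: [38] + [18] -> [18, 38]
    Split: [4, 16] -> [4] and [16]
    Merge: [4] + [16] -> [4, 16]
  Merge: [18, 38] + [4, 16] -> [4, 16, 18, 38]
Merge: [13, 14, 35, 38] + [4, 16, 18, 38] -> [4, 13, 14, 16, 18, 35, 38, 38]

Final sorted array: [4, 13, 14, 16, 18, 35, 38, 38]

The merge sort proceeds by recursively splitting the array and merging sorted halves.
After all merges, the sorted array is [4, 13, 14, 16, 18, 35, 38, 38].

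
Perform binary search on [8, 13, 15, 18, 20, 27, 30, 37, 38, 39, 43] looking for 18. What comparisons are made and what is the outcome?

Binary search for 18 in [8, 13, 15, 18, 20, 27, 30, 37, 38, 39, 43]:

lo=0, hi=10, mid=5, arr[mid]=27 -> 27 > 18, search left half
lo=0, hi=4, mid=2, arr[mid]=15 -> 15 < 18, search right half
lo=3, hi=4, mid=3, arr[mid]=18 -> Found target at index 3!

Binary search finds 18 at index 3 after 3 comparisons. The search repeatedly halves the search space by comparing with the middle element.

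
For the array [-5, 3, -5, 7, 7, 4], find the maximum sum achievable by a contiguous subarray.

Using Kadane's algorithm on [-5, 3, -5, 7, 7, 4]:

Scanning through the array:
Position 1 (value 3): max_ending_here = 3, max_so_far = 3
Position 2 (value -5): max_ending_here = -2, max_so_far = 3
Position 3 (value 7): max_ending_here = 7, max_so_far = 7
Position 4 (value 7): max_ending_here = 14, max_so_far = 14
Position 5 (value 4): max_ending_here = 18, max_so_far = 18

Maximum subarray: [7, 7, 4]
Maximum sum: 18

The maximum subarray is [7, 7, 4] with sum 18. This subarray runs from index 3 to index 5.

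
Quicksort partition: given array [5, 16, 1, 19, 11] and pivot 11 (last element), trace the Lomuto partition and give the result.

Lomuto partition with pivot = 11:

Initial array: [5, 16, 1, 19, 11]

arr[0]=5 <= 11: swap with position 0, array becomes [5, 16, 1, 19, 11]
arr[1]=16 > 11: no swap
arr[2]=1 <= 11: swap with position 1, array becomes [5, 1, 16, 19, 11]
arr[3]=19 > 11: no swap

Place pivot at position 2: [5, 1, 11, 19, 16]
Pivot position: 2

After partitioning with pivot 11, the array becomes [5, 1, 11, 19, 16]. The pivot is placed at index 2. All elements to the left of the pivot are <= 11, and all elements to the right are > 11.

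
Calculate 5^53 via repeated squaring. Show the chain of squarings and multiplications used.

Computing 5^53 by squaring (build up from 5^1; each line after the first costs one multiplication):

5^1 = 5
5^2 = (5^1)^2 = 5^2 = 25
5^3 = 5 * 5^2 = 5 * 25 = 125
5^6 = (5^3)^2 = 125^2 = 15625
5^12 = (5^6)^2 = 15625^2 = 244140625
5^13 = 5 * 5^12 = 5 * 244140625 = 1220703125
5^26 = (5^13)^2 = 1220703125^2 = 1490116119384765625
5^52 = (5^26)^2 = 1490116119384765625^2 = 2220446049250313080847263336181640625
5^53 = 5 * 5^52 = 5 * 2220446049250313080847263336181640625 = 11102230246251565404236316680908203125

Result: 11102230246251565404236316680908203125
Multiplications needed: 8 (8 lines after 5^1)

5^53 = 11102230246251565404236316680908203125. Using exponentiation by squaring, this requires 8 multiplications. The key idea: if the exponent is even, square the half-power; if odd, multiply by the base once.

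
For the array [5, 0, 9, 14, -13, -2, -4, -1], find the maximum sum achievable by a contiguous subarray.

Using Kadane's algorithm on [5, 0, 9, 14, -13, -2, -4, -1]:

Scanning through the array:
Position 1 (value 0): max_ending_here = 5, max_so_far = 5
Position 2 (value 9): max_ending_here = 14, max_so_far = 14
Position 3 (value 14): max_ending_here = 28, max_so_far = 28
Position 4 (value -13): max_ending_here = 15, max_so_far = 28
Position 5 (value -2): max_ending_here = 13, max_so_far = 28
Position 6 (value -4): max_ending_here = 9, max_so_far = 28
Position 7 (value -1): max_ending_here = 8, max_so_far = 28

Maximum subarray: [5, 0, 9, 14]
Maximum sum: 28

The maximum subarray is [5, 0, 9, 14] with sum 28. This subarray runs from index 0 to index 3.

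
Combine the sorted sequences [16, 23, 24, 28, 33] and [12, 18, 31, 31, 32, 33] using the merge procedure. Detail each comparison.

Merging process:

Compare 16 vs 12: take 12 from right. Merged: [12]
Compare 16 vs 18: take 16 from left. Merged: [12, 16]
Compare 23 vs 18: take 18 from right. Merged: [12, 16, 18]
Compare 23 vs 31: take 23 from left. Merged: [12, 16, 18, 23]
Compare 24 vs 31: take 24 from left. Merged: [12, 16, 18, 23, 24]
Compare 28 vs 31: take 28 from left. Merged: [12, 16, 18, 23, 24, 28]
Compare 33 vs 31: take 31 from right. Merged: [12, 16, 18, 23, 24, 28, 31]
Compare 33 vs 31: take 31 from right. Merged: [12, 16, 18, 23, 24, 28, 31, 31]
Compare 33 vs 32: take 32 from right. Merged: [12, 16, 18, 23, 24, 28, 31, 31, 32]
Compare 33 vs 33: take 33 from left. Merged: [12, 16, 18, 23, 24, 28, 31, 31, 32, 33]
Append remaining from right: [33]. Merged: [12, 16, 18, 23, 24, 28, 31, 31, 32, 33, 33]

Final merged array: [12, 16, 18, 23, 24, 28, 31, 31, 32, 33, 33]
Total comparisons: 10

The merged array is [12, 16, 18, 23, 24, 28, 31, 31, 32, 33, 33], requiring 10 comparisons. The merge step runs in O(n) time where n is the total number of elements.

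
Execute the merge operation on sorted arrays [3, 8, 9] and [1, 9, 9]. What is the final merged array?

Merging process:

Compare 3 vs 1: take 1 from right. Merged: [1]
Compare 3 vs 9: take 3 from left. Merged: [1, 3]
Compare 8 vs 9: take 8 from left. Merged: [1, 3, 8]
Compare 9 vs 9: take 9 from left. Merged: [1, 3, 8, 9]
Append remaining from right: [9, 9]. Merged: [1, 3, 8, 9, 9, 9]

Final merged array: [1, 3, 8, 9, 9, 9]
Total comparisons: 4

The merged array is [1, 3, 8, 9, 9, 9], requiring 4 comparisons. The merge step runs in O(n) time where n is the total number of elements.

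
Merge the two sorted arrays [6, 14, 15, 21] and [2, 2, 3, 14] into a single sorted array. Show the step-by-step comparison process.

Merging process:

Compare 6 vs 2: take 2 from right. Merged: [2]
Compare 6 vs 2: take 2 from right. Merged: [2, 2]
Compare 6 vs 3: take 3 from right. Merged: [2, 2, 3]
Compare 6 vs 14: take 6 from left. Merged: [2, 2, 3, 6]
Compare 14 vs 14: take 14 from left. Merged: [2, 2, 3, 6, 14]
Compare 15 vs 14: take 14 from right. Merged: [2, 2, 3, 6, 14, 14]
Append remaining from left: [15, 21]. Merged: [2, 2, 3, 6, 14, 14, 15, 21]

Final merged array: [2, 2, 3, 6, 14, 14, 15, 21]
Total comparisons: 6

The merged array is [2, 2, 3, 6, 14, 14, 15, 21], requiring 6 comparisons. The merge step runs in O(n) time where n is the total number of elements.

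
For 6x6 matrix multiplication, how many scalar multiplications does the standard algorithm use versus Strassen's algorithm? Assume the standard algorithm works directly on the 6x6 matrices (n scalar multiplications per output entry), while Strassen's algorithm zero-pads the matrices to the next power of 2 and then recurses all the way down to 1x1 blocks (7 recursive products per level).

Matrix multiplication for 6x6 matrices:

Strassen's algorithm requires power-of-2 dimensions. Pad 6x6 to 8x8 (next power of 2).

Standard algorithm: 6^3 = 216 multiplications
Strassen's algorithm: 7^(log2(8)) = 7^3 = 343 multiplications
Difference: 216 - 343 = -127 (Strassen uses MORE here due to padding overhead — for small or just-over-power-of-2 n, padding can outweigh the per-level savings)

Standard: 216 multiplications (6^3). Strassen: 343 multiplications (7^3, after padding to 8x8). Strassen reduces 8 recursive multiplications to 7 at each level.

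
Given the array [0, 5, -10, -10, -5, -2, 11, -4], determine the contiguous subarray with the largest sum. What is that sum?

Using Kadane's algorithm on [0, 5, -10, -10, -5, -2, 11, -4]:

Scanning through the array:
Position 1 (value 5): max_ending_here = 5, max_so_far = 5
Position 2 (value -10): max_ending_here = -5, max_so_far = 5
Position 3 (value -10): max_ending_here = -10, max_so_far = 5
Position 4 (value -5): max_ending_here = -5, max_so_far = 5
Position 5 (value -2): max_ending_here = -2, max_so_far = 5
Position 6 (value 11): max_ending_here = 11, max_so_far = 11
Position 7 (value -4): max_ending_here = 7, max_so_far = 11

Maximum subarray: [11]
Maximum sum: 11

The maximum subarray is [11] with sum 11. This subarray runs from index 6 to index 6.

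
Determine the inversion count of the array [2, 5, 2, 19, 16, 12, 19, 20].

Finding inversions in [2, 5, 2, 19, 16, 12, 19, 20]:

(1, 2): arr[1]=5 > arr[2]=2
(3, 4): arr[3]=19 > arr[4]=16
(3, 5): arr[3]=19 > arr[5]=12
(4, 5): arr[4]=16 > arr[5]=12

Total inversions: 4

The array has 4 inversion(s): (1,2), (3,4), (3,5), (4,5). Each pair (i,j) satisfies i < j and arr[i] > arr[j].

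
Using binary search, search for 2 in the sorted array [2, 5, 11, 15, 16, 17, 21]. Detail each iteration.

Binary search for 2 in [2, 5, 11, 15, 16, 17, 21]:

lo=0, hi=6, mid=3, arr[mid]=15 -> 15 > 2, search left half
lo=0, hi=2, mid=1, arr[mid]=5 -> 5 > 2, search left half
lo=0, hi=0, mid=0, arr[mid]=2 -> Found target at index 0!

Binary search finds 2 at index 0 after 3 comparisons. The search repeatedly halves the search space by comparing with the middle element.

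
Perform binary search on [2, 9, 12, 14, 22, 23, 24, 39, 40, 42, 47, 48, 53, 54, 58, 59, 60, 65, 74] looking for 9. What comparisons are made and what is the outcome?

Binary search for 9 in [2, 9, 12, 14, 22, 23, 24, 39, 40, 42, 47, 48, 53, 54, 58, 59, 60, 65, 74]:

lo=0, hi=18, mid=9, arr[mid]=42 -> 42 > 9, search left half
lo=0, hi=8, mid=4, arr[mid]=22 -> 22 > 9, search left half
lo=0, hi=3, mid=1, arr[mid]=9 -> Found target at index 1!

Binary search finds 9 at index 1 after 3 comparisons. The search repeatedly halves the search space by comparing with the middle element.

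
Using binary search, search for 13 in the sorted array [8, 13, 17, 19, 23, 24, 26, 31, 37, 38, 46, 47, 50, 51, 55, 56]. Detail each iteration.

Binary search for 13 in [8, 13, 17, 19, 23, 24, 26, 31, 37, 38, 46, 47, 50, 51, 55, 56]:

lo=0, hi=15, mid=7, arr[mid]=31 -> 31 > 13, search left half
lo=0, hi=6, mid=3, arr[mid]=19 -> 19 > 13, search left half
lo=0, hi=2, mid=1, arr[mid]=13 -> Found target at index 1!

Binary search finds 13 at index 1 after 3 comparisons. The search repeatedly halves the search space by comparing with the middle element.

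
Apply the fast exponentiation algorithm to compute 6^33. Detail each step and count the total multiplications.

Computing 6^33 by squaring (build up from 6^1; each line after the first costs one multiplication):

6^1 = 6
6^2 = (6^1)^2 = 6^2 = 36
6^4 = (6^2)^2 = 36^2 = 1296
6^8 = (6^4)^2 = 1296^2 = 1679616
6^16 = (6^8)^2 = 1679616^2 = 2821109907456
6^32 = (6^16)^2 = 2821109907456^2 = 7958661109946400884391936
6^33 = 6 * 6^32 = 6 * 7958661109946400884391936 = 47751966659678405306351616

Result: 47751966659678405306351616
Multiplications needed: 6 (6 lines after 6^1)

6^33 = 47751966659678405306351616. Using exponentiation by squaring, this requires 6 multiplications. The key idea: if the exponent is even, square the half-power; if odd, multiply by the base once.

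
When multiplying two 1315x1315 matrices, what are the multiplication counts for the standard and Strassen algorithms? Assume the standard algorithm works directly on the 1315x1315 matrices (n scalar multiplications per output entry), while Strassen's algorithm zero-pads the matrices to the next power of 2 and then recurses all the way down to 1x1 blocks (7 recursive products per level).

Matrix multiplication for 1315x1315 matrices:

Strassen's algorithm requires power-of-2 dimensions. Pad 1315x1315 to 2048x2048 (next power of 2).

Standard algorithm: 1315^3 = 2273930875 multiplications
Strassen's algorithm: 7^(log2(2048)) = 7^11 = 1977326743 multiplications
Savings: 2273930875 - 1977326743 = 296604132 multiplications

Standard: 2273930875 multiplications (1315^3). Strassen: 1977326743 multiplications (7^11, after padding to 2048x2048). Strassen reduces 8 recursive multiplications to 7 at each level.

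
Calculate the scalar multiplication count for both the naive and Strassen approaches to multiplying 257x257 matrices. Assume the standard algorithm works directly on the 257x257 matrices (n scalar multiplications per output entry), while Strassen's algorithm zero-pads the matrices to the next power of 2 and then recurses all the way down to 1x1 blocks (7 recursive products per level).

Matrix multiplication for 257x257 matrices:

Strassen's algorithm requires power-of-2 dimensions. Pad 257x257 to 512x512 (next power of 2).

Standard algorithm: 257^3 = 16974593 multiplications
Strassen's algorithm: 7^(log2(512)) = 7^9 = 40353607 multiplications
Difference: 16974593 - 40353607 = -23379014 (Strassen uses MORE here due to padding overhead — for small or just-over-power-of-2 n, padding can outweigh the per-level savings)

Standard: 16974593 multiplications (257^3). Strassen: 40353607 multiplications (7^9, after padding to 512x512). Strassen reduces 8 recursive multiplications to 7 at each level.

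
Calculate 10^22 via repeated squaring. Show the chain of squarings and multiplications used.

Computing 10^22 by squaring (build up from 10^1; each line after the first costs one multiplication):

10^1 = 10
10^2 = (10^1)^2 = 10^2 = 100
10^4 = (10^2)^2 = 100^2 = 10000
10^5 = 10 * 10^4 = 10 * 10000 = 100000
10^10 = (10^5)^2 = 100000^2 = 10000000000
10^11 = 10 * 10^10 = 10 * 10000000000 = 100000000000
10^22 = (10^11)^2 = 100000000000^2 = 10000000000000000000000

Result: 10000000000000000000000
Multiplications needed: 6 (6 lines after 10^1)

10^22 = 10000000000000000000000. Using exponentiation by squaring, this requires 6 multiplications. The key idea: if the exponent is even, square the half-power; if odd, multiply by the base once.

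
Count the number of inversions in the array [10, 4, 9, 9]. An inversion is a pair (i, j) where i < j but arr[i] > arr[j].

Finding inversions in [10, 4, 9, 9]:

(0, 1): arr[0]=10 > arr[1]=4
(0, 2): arr[0]=10 > arr[2]=9
(0, 3): arr[0]=10 > arr[3]=9

Total inversions: 3

The array has 3 inversion(s): (0,1), (0,2), (0,3). Each pair (i,j) satisfies i < j and arr[i] > arr[j].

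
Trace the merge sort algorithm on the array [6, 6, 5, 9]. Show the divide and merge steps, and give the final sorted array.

Merge sort trace:

Split: [6, 6, 5, 9] -> [6, 6] and [5, 9]
  Split: [6, 6] -> [6] and [6]
  Merge: [6] + [6] -> [6, 6]
  Split: [5, 9] -> [5] and [9]
  Merge: [5] + [9] -> [5, 9]
Merge: [6, 6] + [5, 9] -> [5, 6, 6, 9]

Final sorted array: [5, 6, 6, 9]

The merge sort proceeds by recursively splitting the array and merging sorted halves.
After all merges, the sorted array is [5, 6, 6, 9].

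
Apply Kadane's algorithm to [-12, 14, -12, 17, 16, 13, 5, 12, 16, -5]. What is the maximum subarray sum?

Using Kadane's algorithm on [-12, 14, -12, 17, 16, 13, 5, 12, 16, -5]:

Scanning through the array:
Position 1 (value 14): max_ending_here = 14, max_so_far = 14
Position 2 (value -12): max_ending_here = 2, max_so_far = 14
Position 3 (value 17): max_ending_here = 19, max_so_far = 19
Position 4 (value 16): max_ending_here = 35, max_so_far = 35
Position 5 (value 13): max_ending_here = 48, max_so_far = 48
Position 6 (value 5): max_ending_here = 53, max_so_far = 53
Position 7 (value 12): max_ending_here = 65, max_so_far = 65
Position 8 (value 16): max_ending_here = 81, max_so_far = 81
Position 9 (value -5): max_ending_here = 76, max_so_far = 81

Maximum subarray: [14, -12, 17, 16, 13, 5, 12, 16]
Maximum sum: 81

The maximum subarray is [14, -12, 17, 16, 13, 5, 12, 16] with sum 81. This subarray runs from index 1 to index 8.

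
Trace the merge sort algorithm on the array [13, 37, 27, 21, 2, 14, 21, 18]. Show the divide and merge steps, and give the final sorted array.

Merge sort trace:

Split: [13, 37, 27, 21, 2, 14, 21, 18] -> [13, 37, 27, 21] and [2, 14, 21, 18]
  Split: [13, 37, 27, 21] -> [13, 37] and [27, 21]
    Split: [13, 37] -> [13] and [37]
    Merge: [13] + [37] -> [13, 37]
    Split: [27, 21] -> [27] and [21]
    Merge: [27] + [21] -> [21, 27]
  Merge: [13, 37] + [21, 27] -> [13, 21, 27, 37]
  Split: [2, 14, 21, 18] -> [2, 14] and [21, 18]
    Split: [2, 14] -> [2] and [14]
    Merge: [2] + [14] -> [2, 14]
    Split: [21, 18] -> [21] and [18]
    Merge: [21] + [18] -> [18, 21]
  Merge: [2, 14] + [18, 21] -> [2, 14, 18, 21]
Merge: [13, 21, 27, 37] + [2, 14, 18, 21] -> [2, 13, 14, 18, 21, 21, 27, 37]

Final sorted array: [2, 13, 14, 18, 21, 21, 27, 37]

The merge sort proceeds by recursively splitting the array and merging sorted halves.
After all merges, the sorted array is [2, 13, 14, 18, 21, 21, 27, 37].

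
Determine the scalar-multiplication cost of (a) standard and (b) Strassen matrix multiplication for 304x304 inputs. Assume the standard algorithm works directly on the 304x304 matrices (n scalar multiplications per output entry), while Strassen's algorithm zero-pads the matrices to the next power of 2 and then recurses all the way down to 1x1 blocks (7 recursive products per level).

Matrix multiplication for 304x304 matrices:

Strassen's algorithm requires power-of-2 dimensions. Pad 304x304 to 512x512 (next power of 2).

Standard algorithm: 304^3 = 28094464 multiplications
Strassen's algorithm: 7^(log2(512)) = 7^9 = 40353607 multiplications
Difference: 28094464 - 40353607 = -12259143 (Strassen uses MORE here due to padding overhead — for small or just-over-power-of-2 n, padding can outweigh the per-level savings)

Standard: 28094464 multiplications (304^3). Strassen: 40353607 multiplications (7^9, after padding to 512x512). Strassen reduces 8 recursive multiplications to 7 at each level.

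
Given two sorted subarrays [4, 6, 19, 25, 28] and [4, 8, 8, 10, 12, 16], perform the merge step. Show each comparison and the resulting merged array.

Merging process:

Compare 4 vs 4: take 4 from left. Merged: [4]
Compare 6 vs 4: take 4 from right. Merged: [4, 4]
Compare 6 vs 8: take 6 from left. Merged: [4, 4, 6]
Compare 19 vs 8: take 8 from right. Merged: [4, 4, 6, 8]
Compare 19 vs 8: take 8 from right. Merged: [4, 4, 6, 8, 8]
Compare 19 vs 10: take 10 from right. Merged: [4, 4, 6, 8, 8, 10]
Compare 19 vs 12: take 12 from right. Merged: [4, 4, 6, 8, 8, 10, 12]
Compare 19 vs 16: take 16 from right. Merged: [4, 4, 6, 8, 8, 10, 12, 16]
Append remaining from left: [19, 25, 28]. Merged: [4, 4, 6, 8, 8, 10, 12, 16, 19, 25, 28]

Final merged array: [4, 4, 6, 8, 8, 10, 12, 16, 19, 25, 28]
Total comparisons: 8

The merged array is [4, 4, 6, 8, 8, 10, 12, 16, 19, 25, 28], requiring 8 comparisons. The merge step runs in O(n) time where n is the total number of elements.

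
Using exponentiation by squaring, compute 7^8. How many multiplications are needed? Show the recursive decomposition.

Computing 7^8 by squaring (build up from 7^1; each line after the first costs one multiplication):

7^1 = 7
7^2 = (7^1)^2 = 7^2 = 49
7^4 = (7^2)^2 = 49^2 = 2401
7^8 = (7^4)^2 = 2401^2 = 5764801

Result: 5764801
Multiplications needed: 3 (3 lines after 7^1)

7^8 = 5764801. Using exponentiation by squaring, this requires 3 multiplications. The key idea: if the exponent is even, square the half-power; if odd, multiply by the base once.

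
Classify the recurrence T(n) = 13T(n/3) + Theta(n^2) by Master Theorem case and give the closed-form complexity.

Master Theorem for T(n) = 13T(n/3) + O(n^2):

a = 13, b = 3, c = 2
log_b(a) = log_3(13) = 2.3347

Case 1: c = 2 < log_3(13) = 2.3347
T(n) = O(n^(log_3 13))

For T(n) = 13T(n/3) + O(n^2): log_3(13) = 2.3347. This is Case 1 of the Master Theorem (c < log_b(a), work dominated by leaves), giving O(n^(log_3 13)).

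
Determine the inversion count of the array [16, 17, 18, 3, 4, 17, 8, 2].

Finding inversions in [16, 17, 18, 3, 4, 17, 8, 2]:

(0, 3): arr[0]=16 > arr[3]=3
(0, 4): arr[0]=16 > arr[4]=4
(0, 6): arr[0]=16 > arr[6]=8
(0, 7): arr[0]=16 > arr[7]=2
(1, 3): arr[1]=17 > arr[3]=3
(1, 4): arr[1]=17 > arr[4]=4
(1, 6): arr[1]=17 > arr[6]=8
(1, 7): arr[1]=17 > arr[7]=2
(2, 3): arr[2]=18 > arr[3]=3
(2, 4): arr[2]=18 > arr[4]=4
(2, 5): arr[2]=18 > arr[5]=17
(2, 6): arr[2]=18 > arr[6]=8
(2, 7): arr[2]=18 > arr[7]=2
(3, 7): arr[3]=3 > arr[7]=2
(4, 7): arr[4]=4 > arr[7]=2
(5, 6): arr[5]=17 > arr[6]=8
(5, 7): arr[5]=17 > arr[7]=2
(6, 7): arr[6]=8 > arr[7]=2

Total inversions: 18

The array has 18 inversion(s): (0,3), (0,4), (0,6), (0,7), (1,3), (1,4), (1,6), (1,7), (2,3), (2,4), (2,5), (2,6), (2,7), (3,7), (4,7), (5,6), (5,7), (6,7). Each pair (i,j) satisfies i < j and arr[i] > arr[j].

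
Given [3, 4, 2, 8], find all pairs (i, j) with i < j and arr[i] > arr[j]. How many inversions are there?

Finding inversions in [3, 4, 2, 8]:

(0, 2): arr[0]=3 > arr[2]=2
(1, 2): arr[1]=4 > arr[2]=2

Total inversions: 2

The array has 2 inversion(s): (0,2), (1,2). Each pair (i,j) satisfies i < j and arr[i] > arr[j].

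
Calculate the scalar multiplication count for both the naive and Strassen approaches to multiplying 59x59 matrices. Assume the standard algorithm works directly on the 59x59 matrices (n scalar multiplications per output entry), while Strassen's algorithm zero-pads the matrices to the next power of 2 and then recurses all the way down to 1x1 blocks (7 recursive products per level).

Matrix multiplication for 59x59 matrices:

Strassen's algorithm requires power-of-2 dimensions. Pad 59x59 to 64x64 (next power of 2).

Standard algorithm: 59^3 = 205379 multiplications
Strassen's algorithm: 7^(log2(64)) = 7^6 = 117649 multiplications
Savings: 205379 - 117649 = 87730 multiplications

Standard: 205379 multiplications (59^3). Strassen: 117649 multiplications (7^6, after padding to 64x64). Strassen reduces 8 recursive multiplications to 7 at each level.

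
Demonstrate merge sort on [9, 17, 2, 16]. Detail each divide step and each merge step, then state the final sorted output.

Merge sort trace:

Split: [9, 17, 2, 16] -> [9, 17] and [2, 16]
  Split: [9, 17] -> [9] and [17]
  Merge: [9] + [17] -> [9, 17]
  Split: [2, 16] -> [2] and [16]
  Merge: [2] + [16] -> [2, 16]
Merge: [9, 17] + [2, 16] -> [2, 9, 16, 17]

Final sorted array: [2, 9, 16, 17]

The merge sort proceeds by recursively splitting the array and merging sorted halves.
After all merges, the sorted array is [2, 9, 16, 17].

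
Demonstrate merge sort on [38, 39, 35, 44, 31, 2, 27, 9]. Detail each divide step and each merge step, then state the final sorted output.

Merge sort trace:

Split: [38, 39, 35, 44, 31, 2, 27, 9] -> [38, 39, 35, 44] and [31, 2, 27, 9]
  Split: [38, 39, 35, 44] -> [38, 39] and [35, 44]
    Split: [38, 39] -> [38] and [39]
    Merge: [38] + [39] -> [38, 39]
    Split: [35, 44] -> [35] and [44]
    Merge: [35] + [44] -> [35, 44]
  Merge: [38, 39] + [35, 44] -> [35, 38, 39, 44]
  Split: [31, 2, 27, 9] -> [31, 2] and [27, 9]
    Split: [31, 2] -> [31] and [2]
    Merge: [31] + [2] -> [2, 31]
    Split: [27, 9] -> [27] and [9]
    Merge: [27] + [9] -> [9, 27]
  Merge: [2, 31] + [9, 27] -> [2, 9, 27, 31]
Merge: [35, 38, 39, 44] + [2, 9, 27, 31] -> [2, 9, 27, 31, 35, 38, 39, 44]

Final sorted array: [2, 9, 27, 31, 35, 38, 39, 44]

The merge sort proceeds by recursively splitting the array and merging sorted halves.
After all merges, the sorted array is [2, 9, 27, 31, 35, 38, 39, 44].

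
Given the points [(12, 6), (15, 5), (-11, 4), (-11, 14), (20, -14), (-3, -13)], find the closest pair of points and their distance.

Computing all pairwise distances among 6 points:

d((12, 6), (15, 5)) = 3.1623 <-- minimum
d((12, 6), (-11, 4)) = 23.0868
d((12, 6), (-11, 14)) = 24.3516
d((12, 6), (20, -14)) = 21.5407
d((12, 6), (-3, -13)) = 24.2074
d((15, 5), (-11, 4)) = 26.0192
d((15, 5), (-11, 14)) = 27.5136
d((15, 5), (20, -14)) = 19.6469
d((15, 5), (-3, -13)) = 25.4558
d((-11, 4), (-11, 14)) = 10.0
d((-11, 4), (20, -14)) = 35.8469
d((-11, 4), (-3, -13)) = 18.7883
d((-11, 14), (20, -14)) = 41.7732
d((-11, 14), (-3, -13)) = 28.1603
d((20, -14), (-3, -13)) = 23.0217

Closest pair: (12, 6) and (15, 5) with distance 3.1623

The closest pair is (12, 6) and (15, 5) with Euclidean distance 3.1623. For 6 points, brute-force pairwise comparison is shown above. For large n, the divide-and-conquer algorithm (sort by x, recurse on halves, check the dividing strip) achieves O(n log n).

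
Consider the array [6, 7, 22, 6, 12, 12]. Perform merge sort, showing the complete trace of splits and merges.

Merge sort trace:

Split: [6, 7, 22, 6, 12, 12] -> [6, 7, 22] and [6, 12, 12]
  Split: [6, 7, 22] -> [6] and [7, 22]
    Split: [7, 22] -> [7] and [22]
    Merge: [7] + [22] -> [7, 22]
  Merge: [6] + [7, 22] -> [6, 7, 22]
  Split: [6, 12, 12] -> [6] and [12, 12]
    Split: [12, 12] -> [12] and [12]
    Merge: [12] + [12] -> [12, 12]
  Merge: [6] + [12, 12] -> [6, 12, 12]
Merge: [6, 7, 22] + [6, 12, 12] -> [6, 6, 7, 12, 12, 22]

Final sorted array: [6, 6, 7, 12, 12, 22]

The merge sort proceeds by recursively splitting the array and merging sorted halves.
After all merges, the sorted array is [6, 6, 7, 12, 12, 22].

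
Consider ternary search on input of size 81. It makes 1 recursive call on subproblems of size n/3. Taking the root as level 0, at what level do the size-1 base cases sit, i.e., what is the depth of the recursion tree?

For divide and conquer with division factor 3:

Problem sizes at each level:
Level 0: 81
Level 1: 27
Level 2: 9
Level 3: 3
Level 4: 1

The root is level 0 and the size-1 base case is level 4 (the tree spans levels 0 through 4, i.e. 5 levels counting the root), so the depth is the number of divisions: log_3(81) = 4

The recursion tree depth is log_3(81) = 4. At each level, the problem size is divided by 3, so it takes 4 divisions to reduce to a base case of size 1. The algorithm makes 1 recursive call at each level.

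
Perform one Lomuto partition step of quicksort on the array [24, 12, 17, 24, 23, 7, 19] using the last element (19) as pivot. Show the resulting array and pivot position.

Lomuto partition with pivot = 19:

Initial array: [24, 12, 17, 24, 23, 7, 19]

arr[0]=24 > 19: no swap
arr[1]=12 <= 19: swap with position 0, array becomes [12, 24, 17, 24, 23, 7, 19]
arr[2]=17 <= 19: swap with position 1, array becomes [12, 17, 24, 24, 23, 7, 19]
arr[3]=24 > 19: no swap
arr[4]=23 > 19: no swap
arr[5]=7 <= 19: swap with position 2, array becomes [12, 17, 7, 24, 23, 24, 19]

Place pivot at position 3: [12, 17, 7, 19, 23, 24, 24]
Pivot position: 3

After partitioning with pivot 19, the array becomes [12, 17, 7, 19, 23, 24, 24]. The pivot is placed at index 3. All elements to the left of the pivot are <= 19, and all elements to the right are > 19.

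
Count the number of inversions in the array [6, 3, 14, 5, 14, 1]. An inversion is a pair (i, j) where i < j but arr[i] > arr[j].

Finding inversions in [6, 3, 14, 5, 14, 1]:

(0, 1): arr[0]=6 > arr[1]=3
(0, 3): arr[0]=6 > arr[3]=5
(0, 5): arr[0]=6 > arr[5]=1
(1, 5): arr[1]=3 > arr[5]=1
(2, 3): arr[2]=14 > arr[3]=5
(2, 5): arr[2]=14 > arr[5]=1
(3, 5): arr[3]=5 > arr[5]=1
(4, 5): arr[4]=14 > arr[5]=1

Total inversions: 8

The array has 8 inversion(s): (0,1), (0,3), (0,5), (1,5), (2,3), (2,5), (3,5), (4,5). Each pair (i,j) satisfies i < j and arr[i] > arr[j].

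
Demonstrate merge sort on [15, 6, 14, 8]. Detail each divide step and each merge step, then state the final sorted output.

Merge sort trace:

Split: [15, 6, 14, 8] -> [15, 6] and [14, 8]
  Split: [15, 6] -> [15] and [6]
  Merge: [15] + [6] -> [6, 15]
  Split: [14, 8] -> [14] and [8]
  Merge: [14] + [8] -> [8, 14]
Merge: [6, 15] + [8, 14] -> [6, 8, 14, 15]

Final sorted array: [6, 8, 14, 15]

The merge sort proceeds by recursively splitting the array and merging sorted halves.
After all merges, the sorted array is [6, 8, 14, 15].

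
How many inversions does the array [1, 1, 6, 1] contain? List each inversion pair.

Finding inversions in [1, 1, 6, 1]:

(2, 3): arr[2]=6 > arr[3]=1

Total inversions: 1

The array has 1 inversion(s): (2,3). Each pair (i,j) satisfies i < j and arr[i] > arr[j].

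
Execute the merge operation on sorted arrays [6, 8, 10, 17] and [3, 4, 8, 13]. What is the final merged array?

Merging process:

Compare 6 vs 3: take 3 from right. Merged: [3]
Compare 6 vs 4: take 4 from right. Merged: [3, 4]
Compare 6 vs 8: take 6 from left. Merged: [3, 4, 6]
Compare 8 vs 8: take 8 from left. Merged: [3, 4, 6, 8]
Compare 10 vs 8: take 8 from right. Merged: [3, 4, 6, 8, 8]
Compare 10 vs 13: take 10 from left. Merged: [3, 4, 6, 8, 8, 10]
Compare 17 vs 13: take 13 from right. Merged: [3, 4, 6, 8, 8, 10, 13]
Append remaining from left: [17]. Merged: [3, 4, 6, 8, 8, 10, 13, 17]

Final merged array: [3, 4, 6, 8, 8, 10, 13, 17]
Total comparisons: 7

The merged array is [3, 4, 6, 8, 8, 10, 13, 17], requiring 7 comparisons. The merge step runs in O(n) time where n is the total number of elements.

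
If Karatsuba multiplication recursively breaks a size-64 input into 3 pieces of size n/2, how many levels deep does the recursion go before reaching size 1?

For divide and conquer with division factor 2:

Problem sizes at each level:
Level 0: 64
Level 1: 32
Level 2: 16
Level 3: 8
Level 4: 4
Level 5: 2
Level 6: 1

The root is level 0 and the size-1 base case is level 6 (the tree spans levels 0 through 6, i.e. 7 levels counting the root), so the depth is the number of divisions: log_2(64) = 6

The recursion tree depth is log_2(64) = 6. At each level, the problem size is divided by 2, so it takes 6 divisions to reduce to a base case of size 1. The algorithm makes 3 recursive calls at each level.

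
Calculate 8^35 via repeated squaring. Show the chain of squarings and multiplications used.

Computing 8^35 by squaring (build up from 8^1; each line after the first costs one multiplication):

8^1 = 8
8^2 = (8^1)^2 = 8^2 = 64
8^4 = (8^2)^2 = 64^2 = 4096
8^8 = (8^4)^2 = 4096^2 = 16777216
8^16 = (8^8)^2 = 16777216^2 = 281474976710656
8^17 = 8 * 8^16 = 8 * 281474976710656 = 2251799813685248
8^34 = (8^17)^2 = 2251799813685248^2 = 5070602400912917605986812821504
8^35 = 8 * 8^34 = 8 * 5070602400912917605986812821504 = 40564819207303340847894502572032

Result: 40564819207303340847894502572032
Multiplications needed: 7 (7 lines after 8^1)

8^35 = 40564819207303340847894502572032. Using exponentiation by squaring, this requires 7 multiplications. The key idea: if the exponent is even, square the half-power; if odd, multiply by the base once.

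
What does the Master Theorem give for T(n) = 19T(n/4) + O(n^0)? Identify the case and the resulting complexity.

Master Theorem for T(n) = 19T(n/4) + O(n^0):

a = 19, b = 4, c = 0
log_b(a) = log_4(19) = 2.1240

Case 1: c = 0 < log_4(19) = 2.1240
T(n) = O(n^(log_4 19))

For T(n) = 19T(n/4) + O(n^0): log_4(19) = 2.1240. This is Case 1 of the Master Theorem (c < log_b(a), work dominated by leaves), giving O(n^(log_4 19)).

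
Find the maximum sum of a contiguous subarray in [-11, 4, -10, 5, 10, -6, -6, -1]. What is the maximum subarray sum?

Using Kadane's algorithm on [-11, 4, -10, 5, 10, -6, -6, -1]:

Scanning through the array:
Position 1 (value 4): max_ending_here = 4, max_so_far = 4
Position 2 (value -10): max_ending_here = -6, max_so_far = 4
Position 3 (value 5): max_ending_here = 5, max_so_far = 5
Position 4 (value 10): max_ending_here = 15, max_so_far = 15
Position 5 (value -6): max_ending_here = 9, max_so_far = 15
Position 6 (value -6): max_ending_here = 3, max_so_far = 15
Position 7 (value -1): max_ending_here = 2, max_so_far = 15

Maximum subarray: [5, 10]
Maximum sum: 15

The maximum subarray is [5, 10] with sum 15. This subarray runs from index 3 to index 4.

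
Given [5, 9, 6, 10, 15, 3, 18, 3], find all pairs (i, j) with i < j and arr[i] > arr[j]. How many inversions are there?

Finding inversions in [5, 9, 6, 10, 15, 3, 18, 3]:

(0, 5): arr[0]=5 > arr[5]=3
(0, 7): arr[0]=5 > arr[7]=3
(1, 2): arr[1]=9 > arr[2]=6
(1, 5): arr[1]=9 > arr[5]=3
(1, 7): arr[1]=9 > arr[7]=3
(2, 5): arr[2]=6 > arr[5]=3
(2, 7): arr[2]=6 > arr[7]=3
(3, 5): arr[3]=10 > arr[5]=3
(3, 7): arr[3]=10 > arr[7]=3
(4, 5): arr[4]=15 > arr[5]=3
(4, 7): arr[4]=15 > arr[7]=3
(6, 7): arr[6]=18 > arr[7]=3

Total inversions: 12

The array has 12 inversion(s): (0,5), (0,7), (1,2), (1,5), (1,7), (2,5), (2,7), (3,5), (3,7), (4,5), (4,7), (6,7). Each pair (i,j) satisfies i < j and arr[i] > arr[j].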